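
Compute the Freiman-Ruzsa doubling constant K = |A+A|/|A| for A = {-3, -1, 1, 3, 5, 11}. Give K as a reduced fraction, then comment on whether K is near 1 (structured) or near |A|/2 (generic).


|A| = 6.
Compute A + A by enumerating all 36 pairs.
A + A = {-6, -4, -2, 0, 2, 4, 6, 8, 10, 12, 14, 16, 22}, so |A + A| = 13.
K = |A + A| / |A| = 13/6 (already in lowest terms) ≈ 2.1667.
Reference: AP of size 6 gives K = 11/6 ≈ 1.8333; a fully generic set of size 6 gives K ≈ 3.5000.

|A| = 6, |A + A| = 13, K = 13/6.


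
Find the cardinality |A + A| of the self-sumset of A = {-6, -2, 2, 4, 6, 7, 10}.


A + A = {a + a' : a, a' ∈ A}; |A| = 7.
General bounds: 2|A| - 1 ≤ |A + A| ≤ |A|(|A|+1)/2, i.e. 13 ≤ |A + A| ≤ 28.
Lower bound 2|A|-1 is attained iff A is an arithmetic progression.
Enumerate sums a + a' for a ≤ a' (symmetric, so this suffices):
a = -6: -6+-6=-12, -6+-2=-8, -6+2=-4, -6+4=-2, -6+6=0, -6+7=1, -6+10=4
a = -2: -2+-2=-4, -2+2=0, -2+4=2, -2+6=4, -2+7=5, -2+10=8
a = 2: 2+2=4, 2+4=6, 2+6=8, 2+7=9, 2+10=12
a = 4: 4+4=8, 4+6=10, 4+7=11, 4+10=14
a = 6: 6+6=12, 6+7=13, 6+10=16
a = 7: 7+7=14, 7+10=17
a = 10: 10+10=20
Distinct sums: {-12, -8, -4, -2, 0, 1, 2, 4, 5, 6, 8, 9, 10, 11, 12, 13, 14, 16, 17, 20}
|A + A| = 20

|A + A| = 20


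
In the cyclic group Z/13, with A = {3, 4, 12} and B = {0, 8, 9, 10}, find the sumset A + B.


Work in Z/13Z: reduce every sum a + b modulo 13.
Enumerate all 12 pairs:
a = 3: 3+0=3, 3+8=11, 3+9=12, 3+10=0
a = 4: 4+0=4, 4+8=12, 4+9=0, 4+10=1
a = 12: 12+0=12, 12+8=7, 12+9=8, 12+10=9
Distinct residues collected: {0, 1, 3, 4, 7, 8, 9, 11, 12}
|A + B| = 9 (out of 13 total residues).

A + B = {0, 1, 3, 4, 7, 8, 9, 11, 12}


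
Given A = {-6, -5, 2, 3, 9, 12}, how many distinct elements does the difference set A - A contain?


A - A = {a - a' : a, a' ∈ A}; |A| = 6.
Bounds: 2|A|-1 ≤ |A - A| ≤ |A|² - |A| + 1, i.e. 11 ≤ |A - A| ≤ 31.
Note: 0 ∈ A - A always (from a - a). The set is symmetric: if d ∈ A - A then -d ∈ A - A.
Enumerate nonzero differences d = a - a' with a > a' (then include -d):
Positive differences: {1, 3, 6, 7, 8, 9, 10, 14, 15, 17, 18}
Full difference set: {0} ∪ (positive diffs) ∪ (negative diffs).
|A - A| = 1 + 2·11 = 23 (matches direct enumeration: 23).

|A - A| = 23


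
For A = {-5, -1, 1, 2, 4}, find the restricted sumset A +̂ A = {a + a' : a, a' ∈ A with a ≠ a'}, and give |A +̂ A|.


Restricted sumset: A +̂ A = {a + a' : a ∈ A, a' ∈ A, a ≠ a'}.
Equivalently, take A + A and drop any sum 2a that is achievable ONLY as a + a for a ∈ A (i.e. sums representable only with equal summands).
Enumerate pairs (a, a') with a < a' (symmetric, so each unordered pair gives one sum; this covers all a ≠ a'):
  -5 + -1 = -6
  -5 + 1 = -4
  -5 + 2 = -3
  -5 + 4 = -1
  -1 + 1 = 0
  -1 + 2 = 1
  -1 + 4 = 3
  1 + 2 = 3
  1 + 4 = 5
  2 + 4 = 6
Collected distinct sums: {-6, -4, -3, -1, 0, 1, 3, 5, 6}
|A +̂ A| = 9
(Reference bound: |A +̂ A| ≥ 2|A| - 3 for |A| ≥ 2, with |A| = 5 giving ≥ 7.)

|A +̂ A| = 9


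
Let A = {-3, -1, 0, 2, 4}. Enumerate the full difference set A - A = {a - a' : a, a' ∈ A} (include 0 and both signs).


A - A = {a - a' : a, a' ∈ A}.
Compute a - a' for each ordered pair (a, a'):
a = -3: -3--3=0, -3--1=-2, -3-0=-3, -3-2=-5, -3-4=-7
a = -1: -1--3=2, -1--1=0, -1-0=-1, -1-2=-3, -1-4=-5
a = 0: 0--3=3, 0--1=1, 0-0=0, 0-2=-2, 0-4=-4
a = 2: 2--3=5, 2--1=3, 2-0=2, 2-2=0, 2-4=-2
a = 4: 4--3=7, 4--1=5, 4-0=4, 4-2=2, 4-4=0
Collecting distinct values (and noting 0 appears from a-a):
A - A = {-7, -5, -4, -3, -2, -1, 0, 1, 2, 3, 4, 5, 7}
|A - A| = 13

A - A = {-7, -5, -4, -3, -2, -1, 0, 1, 2, 3, 4, 5, 7}


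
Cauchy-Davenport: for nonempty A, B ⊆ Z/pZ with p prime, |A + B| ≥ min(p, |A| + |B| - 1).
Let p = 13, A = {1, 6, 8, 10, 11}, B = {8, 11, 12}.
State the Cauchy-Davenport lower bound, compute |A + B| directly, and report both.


Cauchy-Davenport: |A + B| ≥ min(p, |A| + |B| - 1) for A, B nonempty in Z/pZ.
|A| = 5, |B| = 3, p = 13.
CD lower bound = min(13, 5 + 3 - 1) = min(13, 7) = 7.
Compute A + B mod 13 directly:
a = 1: 1+8=9, 1+11=12, 1+12=0
a = 6: 6+8=1, 6+11=4, 6+12=5
a = 8: 8+8=3, 8+11=6, 8+12=7
a = 10: 10+8=5, 10+11=8, 10+12=9
a = 11: 11+8=6, 11+11=9, 11+12=10
A + B = {0, 1, 3, 4, 5, 6, 7, 8, 9, 10, 12}, so |A + B| = 11.
Verify: 11 ≥ 7? Yes ✓.

CD lower bound = 7, actual |A + B| = 11.


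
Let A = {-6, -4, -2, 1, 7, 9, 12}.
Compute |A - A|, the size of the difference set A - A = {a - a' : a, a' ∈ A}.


A - A = {a - a' : a, a' ∈ A}; |A| = 7.
Bounds: 2|A|-1 ≤ |A - A| ≤ |A|² - |A| + 1, i.e. 13 ≤ |A - A| ≤ 43.
Note: 0 ∈ A - A always (from a - a). The set is symmetric: if d ∈ A - A then -d ∈ A - A.
Enumerate nonzero differences d = a - a' with a > a' (then include -d):
Positive differences: {2, 3, 4, 5, 6, 7, 8, 9, 11, 13, 14, 15, 16, 18}
Full difference set: {0} ∪ (positive diffs) ∪ (negative diffs).
|A - A| = 1 + 2·14 = 29 (matches direct enumeration: 29).

|A - A| = 29


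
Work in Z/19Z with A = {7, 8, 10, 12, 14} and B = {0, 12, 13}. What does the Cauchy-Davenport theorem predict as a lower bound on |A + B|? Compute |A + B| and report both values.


Cauchy-Davenport: |A + B| ≥ min(p, |A| + |B| - 1) for A, B nonempty in Z/pZ.
|A| = 5, |B| = 3, p = 19.
CD lower bound = min(19, 5 + 3 - 1) = min(19, 7) = 7.
Compute A + B mod 19 directly:
a = 7: 7+0=7, 7+12=0, 7+13=1
a = 8: 8+0=8, 8+12=1, 8+13=2
a = 10: 10+0=10, 10+12=3, 10+13=4
a = 12: 12+0=12, 12+12=5, 12+13=6
a = 14: 14+0=14, 14+12=7, 14+13=8
A + B = {0, 1, 2, 3, 4, 5, 6, 7, 8, 10, 12, 14}, so |A + B| = 12.
Verify: 12 ≥ 7? Yes ✓.

CD lower bound = 7, actual |A + B| = 12.


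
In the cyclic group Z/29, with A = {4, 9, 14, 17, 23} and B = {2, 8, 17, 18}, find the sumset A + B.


Work in Z/29Z: reduce every sum a + b modulo 29.
Enumerate all 20 pairs:
a = 4: 4+2=6, 4+8=12, 4+17=21, 4+18=22
a = 9: 9+2=11, 9+8=17, 9+17=26, 9+18=27
a = 14: 14+2=16, 14+8=22, 14+17=2, 14+18=3
a = 17: 17+2=19, 17+8=25, 17+17=5, 17+18=6
a = 23: 23+2=25, 23+8=2, 23+17=11, 23+18=12
Distinct residues collected: {2, 3, 5, 6, 11, 12, 16, 17, 19, 21, 22, 25, 26, 27}
|A + B| = 14 (out of 29 total residues).

A + B = {2, 3, 5, 6, 11, 12, 16, 17, 19, 21, 22, 25, 26, 27}


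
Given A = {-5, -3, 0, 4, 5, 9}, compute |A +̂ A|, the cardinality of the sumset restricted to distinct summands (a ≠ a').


Restricted sumset: A +̂ A = {a + a' : a ∈ A, a' ∈ A, a ≠ a'}.
Equivalently, take A + A and drop any sum 2a that is achievable ONLY as a + a for a ∈ A (i.e. sums representable only with equal summands).
Enumerate pairs (a, a') with a < a' (symmetric, so each unordered pair gives one sum; this covers all a ≠ a'):
  -5 + -3 = -8
  -5 + 0 = -5
  -5 + 4 = -1
  -5 + 5 = 0
  -5 + 9 = 4
  -3 + 0 = -3
  -3 + 4 = 1
  -3 + 5 = 2
  -3 + 9 = 6
  0 + 4 = 4
  0 + 5 = 5
  0 + 9 = 9
  4 + 5 = 9
  4 + 9 = 13
  5 + 9 = 14
Collected distinct sums: {-8, -5, -3, -1, 0, 1, 2, 4, 5, 6, 9, 13, 14}
|A +̂ A| = 13
(Reference bound: |A +̂ A| ≥ 2|A| - 3 for |A| ≥ 2, with |A| = 6 giving ≥ 9.)

|A +̂ A| = 13


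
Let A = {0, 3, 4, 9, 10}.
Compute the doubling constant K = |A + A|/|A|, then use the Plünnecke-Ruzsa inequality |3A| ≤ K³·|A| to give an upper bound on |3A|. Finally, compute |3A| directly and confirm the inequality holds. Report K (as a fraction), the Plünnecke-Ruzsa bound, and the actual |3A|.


|A| = 5.
Step 1: Compute A + A by enumerating all 25 pairs.
A + A = {0, 3, 4, 6, 7, 8, 9, 10, 12, 13, 14, 18, 19, 20}, so |A + A| = 14.
Step 2: Doubling constant K = |A + A|/|A| = 14/5 = 14/5 ≈ 2.8000.
Step 3: Plünnecke-Ruzsa gives |3A| ≤ K³·|A| = (2.8000)³ · 5 ≈ 109.7600.
Step 4: Compute 3A = A + A + A directly by enumerating all triples (a,b,c) ∈ A³; |3A| = 26.
Step 5: Check 26 ≤ 109.7600? Yes ✓.

K = 14/5, Plünnecke-Ruzsa bound K³|A| ≈ 109.7600, |3A| = 26, inequality holds.


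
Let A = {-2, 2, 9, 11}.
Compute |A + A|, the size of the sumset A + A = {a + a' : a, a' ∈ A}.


A + A = {a + a' : a, a' ∈ A}; |A| = 4.
General bounds: 2|A| - 1 ≤ |A + A| ≤ |A|(|A|+1)/2, i.e. 7 ≤ |A + A| ≤ 10.
Lower bound 2|A|-1 is attained iff A is an arithmetic progression.
Enumerate sums a + a' for a ≤ a' (symmetric, so this suffices):
a = -2: -2+-2=-4, -2+2=0, -2+9=7, -2+11=9
a = 2: 2+2=4, 2+9=11, 2+11=13
a = 9: 9+9=18, 9+11=20
a = 11: 11+11=22
Distinct sums: {-4, 0, 4, 7, 9, 11, 13, 18, 20, 22}
|A + A| = 10

|A + A| = 10


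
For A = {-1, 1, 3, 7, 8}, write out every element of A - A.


A - A = {a - a' : a, a' ∈ A}.
Compute a - a' for each ordered pair (a, a'):
a = -1: -1--1=0, -1-1=-2, -1-3=-4, -1-7=-8, -1-8=-9
a = 1: 1--1=2, 1-1=0, 1-3=-2, 1-7=-6, 1-8=-7
a = 3: 3--1=4, 3-1=2, 3-3=0, 3-7=-4, 3-8=-5
a = 7: 7--1=8, 7-1=6, 7-3=4, 7-7=0, 7-8=-1
a = 8: 8--1=9, 8-1=7, 8-3=5, 8-7=1, 8-8=0
Collecting distinct values (and noting 0 appears from a-a):
A - A = {-9, -8, -7, -6, -5, -4, -2, -1, 0, 1, 2, 4, 5, 6, 7, 8, 9}
|A - A| = 17

A - A = {-9, -8, -7, -6, -5, -4, -2, -1, 0, 1, 2, 4, 5, 6, 7, 8, 9}


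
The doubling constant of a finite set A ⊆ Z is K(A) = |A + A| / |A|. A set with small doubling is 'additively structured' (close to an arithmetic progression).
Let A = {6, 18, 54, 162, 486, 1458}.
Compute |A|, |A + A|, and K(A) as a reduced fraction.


|A| = 6.
Compute A + A by enumerating all 36 pairs.
A + A = {12, 24, 36, 60, 72, 108, 168, 180, 216, 324, 492, 504, 540, 648, 972, 1464, 1476, 1512, 1620, 1944, 2916}, so |A + A| = 21.
K = |A + A| / |A| = 21/6 = 7/2 ≈ 3.5000.
Reference: AP of size 6 gives K = 11/6 ≈ 1.8333; a fully generic set of size 6 gives K ≈ 3.5000.

|A| = 6, |A + A| = 21, K = 21/6 = 7/2.


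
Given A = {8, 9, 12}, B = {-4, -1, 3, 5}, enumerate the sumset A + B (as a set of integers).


A + B = {a + b : a ∈ A, b ∈ B}.
Enumerate all |A|·|B| = 3·4 = 12 pairs (a, b) and collect distinct sums.
a = 8: 8+-4=4, 8+-1=7, 8+3=11, 8+5=13
a = 9: 9+-4=5, 9+-1=8, 9+3=12, 9+5=14
a = 12: 12+-4=8, 12+-1=11, 12+3=15, 12+5=17
Collecting distinct sums: A + B = {4, 5, 7, 8, 11, 12, 13, 14, 15, 17}
|A + B| = 10

A + B = {4, 5, 7, 8, 11, 12, 13, 14, 15, 17}


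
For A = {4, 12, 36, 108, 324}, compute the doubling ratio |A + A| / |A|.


|A| = 5.
Compute A + A by enumerating all 25 pairs.
A + A = {8, 16, 24, 40, 48, 72, 112, 120, 144, 216, 328, 336, 360, 432, 648}, so |A + A| = 15.
K = |A + A| / |A| = 15/5 = 3/1 ≈ 3.0000.
Reference: AP of size 5 gives K = 9/5 ≈ 1.8000; a fully generic set of size 5 gives K ≈ 3.0000.

|A| = 5, |A + A| = 15, K = 15/5 = 3/1.


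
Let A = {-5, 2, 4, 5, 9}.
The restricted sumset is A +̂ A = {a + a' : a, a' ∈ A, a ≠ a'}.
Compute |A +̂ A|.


Restricted sumset: A +̂ A = {a + a' : a ∈ A, a' ∈ A, a ≠ a'}.
Equivalently, take A + A and drop any sum 2a that is achievable ONLY as a + a for a ∈ A (i.e. sums representable only with equal summands).
Enumerate pairs (a, a') with a < a' (symmetric, so each unordered pair gives one sum; this covers all a ≠ a'):
  -5 + 2 = -3
  -5 + 4 = -1
  -5 + 5 = 0
  -5 + 9 = 4
  2 + 4 = 6
  2 + 5 = 7
  2 + 9 = 11
  4 + 5 = 9
  4 + 9 = 13
  5 + 9 = 14
Collected distinct sums: {-3, -1, 0, 4, 6, 7, 9, 11, 13, 14}
|A +̂ A| = 10
(Reference bound: |A +̂ A| ≥ 2|A| - 3 for |A| ≥ 2, with |A| = 5 giving ≥ 7.)

|A +̂ A| = 10


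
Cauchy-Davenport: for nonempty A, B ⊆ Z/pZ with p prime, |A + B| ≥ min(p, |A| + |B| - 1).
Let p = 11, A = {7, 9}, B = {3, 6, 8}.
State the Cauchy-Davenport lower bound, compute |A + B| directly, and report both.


Cauchy-Davenport: |A + B| ≥ min(p, |A| + |B| - 1) for A, B nonempty in Z/pZ.
|A| = 2, |B| = 3, p = 11.
CD lower bound = min(11, 2 + 3 - 1) = min(11, 4) = 4.
Compute A + B mod 11 directly:
a = 7: 7+3=10, 7+6=2, 7+8=4
a = 9: 9+3=1, 9+6=4, 9+8=6
A + B = {1, 2, 4, 6, 10}, so |A + B| = 5.
Verify: 5 ≥ 4? Yes ✓.

CD lower bound = 4, actual |A + B| = 5.


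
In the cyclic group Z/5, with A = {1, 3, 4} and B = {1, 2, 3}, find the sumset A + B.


Work in Z/5Z: reduce every sum a + b modulo 5.
Enumerate all 9 pairs:
a = 1: 1+1=2, 1+2=3, 1+3=4
a = 3: 3+1=4, 3+2=0, 3+3=1
a = 4: 4+1=0, 4+2=1, 4+3=2
Distinct residues collected: {0, 1, 2, 3, 4}
|A + B| = 5 (out of 5 total residues).

A + B = {0, 1, 2, 3, 4}


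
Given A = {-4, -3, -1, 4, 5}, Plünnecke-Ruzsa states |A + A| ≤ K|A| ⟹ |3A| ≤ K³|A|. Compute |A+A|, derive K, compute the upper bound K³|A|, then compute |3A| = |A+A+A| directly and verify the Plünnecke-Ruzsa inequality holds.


|A| = 5.
Step 1: Compute A + A by enumerating all 25 pairs.
A + A = {-8, -7, -6, -5, -4, -2, 0, 1, 2, 3, 4, 8, 9, 10}, so |A + A| = 14.
Step 2: Doubling constant K = |A + A|/|A| = 14/5 = 14/5 ≈ 2.8000.
Step 3: Plünnecke-Ruzsa gives |3A| ≤ K³·|A| = (2.8000)³ · 5 ≈ 109.7600.
Step 4: Compute 3A = A + A + A directly by enumerating all triples (a,b,c) ∈ A³; |3A| = 26.
Step 5: Check 26 ≤ 109.7600? Yes ✓.

K = 14/5, Plünnecke-Ruzsa bound K³|A| ≈ 109.7600, |3A| = 26, inequality holds.


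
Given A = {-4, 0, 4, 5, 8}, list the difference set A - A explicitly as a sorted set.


A - A = {a - a' : a, a' ∈ A}.
Compute a - a' for each ordered pair (a, a'):
a = -4: -4--4=0, -4-0=-4, -4-4=-8, -4-5=-9, -4-8=-12
a = 0: 0--4=4, 0-0=0, 0-4=-4, 0-5=-5, 0-8=-8
a = 4: 4--4=8, 4-0=4, 4-4=0, 4-5=-1, 4-8=-4
a = 5: 5--4=9, 5-0=5, 5-4=1, 5-5=0, 5-8=-3
a = 8: 8--4=12, 8-0=8, 8-4=4, 8-5=3, 8-8=0
Collecting distinct values (and noting 0 appears from a-a):
A - A = {-12, -9, -8, -5, -4, -3, -1, 0, 1, 3, 4, 5, 8, 9, 12}
|A - A| = 15

A - A = {-12, -9, -8, -5, -4, -3, -1, 0, 1, 3, 4, 5, 8, 9, 12}


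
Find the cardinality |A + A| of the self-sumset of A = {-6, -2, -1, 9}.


A + A = {a + a' : a, a' ∈ A}; |A| = 4.
General bounds: 2|A| - 1 ≤ |A + A| ≤ |A|(|A|+1)/2, i.e. 7 ≤ |A + A| ≤ 10.
Lower bound 2|A|-1 is attained iff A is an arithmetic progression.
Enumerate sums a + a' for a ≤ a' (symmetric, so this suffices):
a = -6: -6+-6=-12, -6+-2=-8, -6+-1=-7, -6+9=3
a = -2: -2+-2=-4, -2+-1=-3, -2+9=7
a = -1: -1+-1=-2, -1+9=8
a = 9: 9+9=18
Distinct sums: {-12, -8, -7, -4, -3, -2, 3, 7, 8, 18}
|A + A| = 10

|A + A| = 10


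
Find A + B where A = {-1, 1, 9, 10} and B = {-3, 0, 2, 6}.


A + B = {a + b : a ∈ A, b ∈ B}.
Enumerate all |A|·|B| = 4·4 = 16 pairs (a, b) and collect distinct sums.
a = -1: -1+-3=-4, -1+0=-1, -1+2=1, -1+6=5
a = 1: 1+-3=-2, 1+0=1, 1+2=3, 1+6=7
a = 9: 9+-3=6, 9+0=9, 9+2=11, 9+6=15
a = 10: 10+-3=7, 10+0=10, 10+2=12, 10+6=16
Collecting distinct sums: A + B = {-4, -2, -1, 1, 3, 5, 6, 7, 9, 10, 11, 12, 15, 16}
|A + B| = 14

A + B = {-4, -2, -1, 1, 3, 5, 6, 7, 9, 10, 11, 12, 15, 16}


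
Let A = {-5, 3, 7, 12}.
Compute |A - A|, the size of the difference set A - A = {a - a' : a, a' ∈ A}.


A - A = {a - a' : a, a' ∈ A}; |A| = 4.
Bounds: 2|A|-1 ≤ |A - A| ≤ |A|² - |A| + 1, i.e. 7 ≤ |A - A| ≤ 13.
Note: 0 ∈ A - A always (from a - a). The set is symmetric: if d ∈ A - A then -d ∈ A - A.
Enumerate nonzero differences d = a - a' with a > a' (then include -d):
Positive differences: {4, 5, 8, 9, 12, 17}
Full difference set: {0} ∪ (positive diffs) ∪ (negative diffs).
|A - A| = 1 + 2·6 = 13 (matches direct enumeration: 13).

|A - A| = 13


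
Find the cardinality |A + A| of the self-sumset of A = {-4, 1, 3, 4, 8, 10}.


A + A = {a + a' : a, a' ∈ A}; |A| = 6.
General bounds: 2|A| - 1 ≤ |A + A| ≤ |A|(|A|+1)/2, i.e. 11 ≤ |A + A| ≤ 21.
Lower bound 2|A|-1 is attained iff A is an arithmetic progression.
Enumerate sums a + a' for a ≤ a' (symmetric, so this suffices):
a = -4: -4+-4=-8, -4+1=-3, -4+3=-1, -4+4=0, -4+8=4, -4+10=6
a = 1: 1+1=2, 1+3=4, 1+4=5, 1+8=9, 1+10=11
a = 3: 3+3=6, 3+4=7, 3+8=11, 3+10=13
a = 4: 4+4=8, 4+8=12, 4+10=14
a = 8: 8+8=16, 8+10=18
a = 10: 10+10=20
Distinct sums: {-8, -3, -1, 0, 2, 4, 5, 6, 7, 8, 9, 11, 12, 13, 14, 16, 18, 20}
|A + A| = 18

|A + A| = 18


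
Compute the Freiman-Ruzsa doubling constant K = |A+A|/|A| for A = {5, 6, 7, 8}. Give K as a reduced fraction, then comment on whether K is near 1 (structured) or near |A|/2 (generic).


|A| = 4.
Compute A + A by enumerating all 16 pairs.
A + A = {10, 11, 12, 13, 14, 15, 16}, so |A + A| = 7.
K = |A + A| / |A| = 7/4 (already in lowest terms) ≈ 1.7500.
Reference: AP of size 4 gives K = 7/4 ≈ 1.7500; a fully generic set of size 4 gives K ≈ 2.5000.

|A| = 4, |A + A| = 7, K = 7/4.


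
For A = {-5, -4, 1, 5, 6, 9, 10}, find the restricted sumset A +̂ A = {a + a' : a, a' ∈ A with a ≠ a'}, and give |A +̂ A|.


Restricted sumset: A +̂ A = {a + a' : a ∈ A, a' ∈ A, a ≠ a'}.
Equivalently, take A + A and drop any sum 2a that is achievable ONLY as a + a for a ∈ A (i.e. sums representable only with equal summands).
Enumerate pairs (a, a') with a < a' (symmetric, so each unordered pair gives one sum; this covers all a ≠ a'):
  -5 + -4 = -9
  -5 + 1 = -4
  -5 + 5 = 0
  -5 + 6 = 1
  -5 + 9 = 4
  -5 + 10 = 5
  -4 + 1 = -3
  -4 + 5 = 1
  -4 + 6 = 2
  -4 + 9 = 5
  -4 + 10 = 6
  1 + 5 = 6
  1 + 6 = 7
  1 + 9 = 10
  1 + 10 = 11
  5 + 6 = 11
  5 + 9 = 14
  5 + 10 = 15
  6 + 9 = 15
  6 + 10 = 16
  9 + 10 = 19
Collected distinct sums: {-9, -4, -3, 0, 1, 2, 4, 5, 6, 7, 10, 11, 14, 15, 16, 19}
|A +̂ A| = 16
(Reference bound: |A +̂ A| ≥ 2|A| - 3 for |A| ≥ 2, with |A| = 7 giving ≥ 11.)

|A +̂ A| = 16


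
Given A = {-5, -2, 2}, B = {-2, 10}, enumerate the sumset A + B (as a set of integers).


A + B = {a + b : a ∈ A, b ∈ B}.
Enumerate all |A|·|B| = 3·2 = 6 pairs (a, b) and collect distinct sums.
a = -5: -5+-2=-7, -5+10=5
a = -2: -2+-2=-4, -2+10=8
a = 2: 2+-2=0, 2+10=12
Collecting distinct sums: A + B = {-7, -4, 0, 5, 8, 12}
|A + B| = 6

A + B = {-7, -4, 0, 5, 8, 12}


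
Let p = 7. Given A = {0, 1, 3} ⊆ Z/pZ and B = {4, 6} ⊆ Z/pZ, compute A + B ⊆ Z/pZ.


Work in Z/7Z: reduce every sum a + b modulo 7.
Enumerate all 6 pairs:
a = 0: 0+4=4, 0+6=6
a = 1: 1+4=5, 1+6=0
a = 3: 3+4=0, 3+6=2
Distinct residues collected: {0, 2, 4, 5, 6}
|A + B| = 5 (out of 7 total residues).

A + B = {0, 2, 4, 5, 6}


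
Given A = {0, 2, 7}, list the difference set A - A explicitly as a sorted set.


A - A = {a - a' : a, a' ∈ A}.
Compute a - a' for each ordered pair (a, a'):
a = 0: 0-0=0, 0-2=-2, 0-7=-7
a = 2: 2-0=2, 2-2=0, 2-7=-5
a = 7: 7-0=7, 7-2=5, 7-7=0
Collecting distinct values (and noting 0 appears from a-a):
A - A = {-7, -5, -2, 0, 2, 5, 7}
|A - A| = 7

A - A = {-7, -5, -2, 0, 2, 5, 7}


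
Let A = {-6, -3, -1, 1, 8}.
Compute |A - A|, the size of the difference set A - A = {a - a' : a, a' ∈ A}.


A - A = {a - a' : a, a' ∈ A}; |A| = 5.
Bounds: 2|A|-1 ≤ |A - A| ≤ |A|² - |A| + 1, i.e. 9 ≤ |A - A| ≤ 21.
Note: 0 ∈ A - A always (from a - a). The set is symmetric: if d ∈ A - A then -d ∈ A - A.
Enumerate nonzero differences d = a - a' with a > a' (then include -d):
Positive differences: {2, 3, 4, 5, 7, 9, 11, 14}
Full difference set: {0} ∪ (positive diffs) ∪ (negative diffs).
|A - A| = 1 + 2·8 = 17 (matches direct enumeration: 17).

|A - A| = 17


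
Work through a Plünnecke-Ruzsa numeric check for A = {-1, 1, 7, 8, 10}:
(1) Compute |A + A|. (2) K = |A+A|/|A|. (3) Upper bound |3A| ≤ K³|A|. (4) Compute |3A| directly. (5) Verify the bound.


|A| = 5.
Step 1: Compute A + A by enumerating all 25 pairs.
A + A = {-2, 0, 2, 6, 7, 8, 9, 11, 14, 15, 16, 17, 18, 20}, so |A + A| = 14.
Step 2: Doubling constant K = |A + A|/|A| = 14/5 = 14/5 ≈ 2.8000.
Step 3: Plünnecke-Ruzsa gives |3A| ≤ K³·|A| = (2.8000)³ · 5 ≈ 109.7600.
Step 4: Compute 3A = A + A + A directly by enumerating all triples (a,b,c) ∈ A³; |3A| = 27.
Step 5: Check 27 ≤ 109.7600? Yes ✓.

K = 14/5, Plünnecke-Ruzsa bound K³|A| ≈ 109.7600, |3A| = 27, inequality holds.


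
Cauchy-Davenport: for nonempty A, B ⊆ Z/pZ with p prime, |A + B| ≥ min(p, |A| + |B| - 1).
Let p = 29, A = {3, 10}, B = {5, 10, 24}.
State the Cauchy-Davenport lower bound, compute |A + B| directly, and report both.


Cauchy-Davenport: |A + B| ≥ min(p, |A| + |B| - 1) for A, B nonempty in Z/pZ.
|A| = 2, |B| = 3, p = 29.
CD lower bound = min(29, 2 + 3 - 1) = min(29, 4) = 4.
Compute A + B mod 29 directly:
a = 3: 3+5=8, 3+10=13, 3+24=27
a = 10: 10+5=15, 10+10=20, 10+24=5
A + B = {5, 8, 13, 15, 20, 27}, so |A + B| = 6.
Verify: 6 ≥ 4? Yes ✓.

CD lower bound = 4, actual |A + B| = 6.


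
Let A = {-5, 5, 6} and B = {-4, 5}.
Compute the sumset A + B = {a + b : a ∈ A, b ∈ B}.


A + B = {a + b : a ∈ A, b ∈ B}.
Enumerate all |A|·|B| = 3·2 = 6 pairs (a, b) and collect distinct sums.
a = -5: -5+-4=-9, -5+5=0
a = 5: 5+-4=1, 5+5=10
a = 6: 6+-4=2, 6+5=11
Collecting distinct sums: A + B = {-9, 0, 1, 2, 10, 11}
|A + B| = 6

A + B = {-9, 0, 1, 2, 10, 11}


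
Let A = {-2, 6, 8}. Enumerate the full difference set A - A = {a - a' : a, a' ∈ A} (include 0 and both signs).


A - A = {a - a' : a, a' ∈ A}.
Compute a - a' for each ordered pair (a, a'):
a = -2: -2--2=0, -2-6=-8, -2-8=-10
a = 6: 6--2=8, 6-6=0, 6-8=-2
a = 8: 8--2=10, 8-6=2, 8-8=0
Collecting distinct values (and noting 0 appears from a-a):
A - A = {-10, -8, -2, 0, 2, 8, 10}
|A - A| = 7

A - A = {-10, -8, -2, 0, 2, 8, 10}


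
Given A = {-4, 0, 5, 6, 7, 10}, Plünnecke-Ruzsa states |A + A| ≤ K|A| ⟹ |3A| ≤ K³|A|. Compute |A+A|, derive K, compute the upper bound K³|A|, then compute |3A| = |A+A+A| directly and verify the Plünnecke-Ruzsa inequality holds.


|A| = 6.
Step 1: Compute A + A by enumerating all 36 pairs.
A + A = {-8, -4, 0, 1, 2, 3, 5, 6, 7, 10, 11, 12, 13, 14, 15, 16, 17, 20}, so |A + A| = 18.
Step 2: Doubling constant K = |A + A|/|A| = 18/6 = 18/6 ≈ 3.0000.
Step 3: Plünnecke-Ruzsa gives |3A| ≤ K³·|A| = (3.0000)³ · 6 ≈ 162.0000.
Step 4: Compute 3A = A + A + A directly by enumerating all triples (a,b,c) ∈ A³; |3A| = 34.
Step 5: Check 34 ≤ 162.0000? Yes ✓.

K = 18/6, Plünnecke-Ruzsa bound K³|A| ≈ 162.0000, |3A| = 34, inequality holds.


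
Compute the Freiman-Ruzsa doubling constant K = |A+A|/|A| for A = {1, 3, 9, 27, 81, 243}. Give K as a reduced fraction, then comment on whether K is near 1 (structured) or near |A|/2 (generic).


|A| = 6.
Compute A + A by enumerating all 36 pairs.
A + A = {2, 4, 6, 10, 12, 18, 28, 30, 36, 54, 82, 84, 90, 108, 162, 244, 246, 252, 270, 324, 486}, so |A + A| = 21.
K = |A + A| / |A| = 21/6 = 7/2 ≈ 3.5000.
Reference: AP of size 6 gives K = 11/6 ≈ 1.8333; a fully generic set of size 6 gives K ≈ 3.5000.

|A| = 6, |A + A| = 21, K = 21/6 = 7/2.


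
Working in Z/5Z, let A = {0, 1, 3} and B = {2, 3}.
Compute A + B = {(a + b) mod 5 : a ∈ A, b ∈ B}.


Work in Z/5Z: reduce every sum a + b modulo 5.
Enumerate all 6 pairs:
a = 0: 0+2=2, 0+3=3
a = 1: 1+2=3, 1+3=4
a = 3: 3+2=0, 3+3=1
Distinct residues collected: {0, 1, 2, 3, 4}
|A + B| = 5 (out of 5 total residues).

A + B = {0, 1, 2, 3, 4}


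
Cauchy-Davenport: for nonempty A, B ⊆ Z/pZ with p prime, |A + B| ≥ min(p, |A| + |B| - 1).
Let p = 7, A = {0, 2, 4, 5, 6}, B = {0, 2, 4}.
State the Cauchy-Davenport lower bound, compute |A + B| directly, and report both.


Cauchy-Davenport: |A + B| ≥ min(p, |A| + |B| - 1) for A, B nonempty in Z/pZ.
|A| = 5, |B| = 3, p = 7.
CD lower bound = min(7, 5 + 3 - 1) = min(7, 7) = 7.
Compute A + B mod 7 directly:
a = 0: 0+0=0, 0+2=2, 0+4=4
a = 2: 2+0=2, 2+2=4, 2+4=6
a = 4: 4+0=4, 4+2=6, 4+4=1
a = 5: 5+0=5, 5+2=0, 5+4=2
a = 6: 6+0=6, 6+2=1, 6+4=3
A + B = {0, 1, 2, 3, 4, 5, 6}, so |A + B| = 7.
Verify: 7 ≥ 7? Yes ✓.

CD lower bound = 7, actual |A + B| = 7.


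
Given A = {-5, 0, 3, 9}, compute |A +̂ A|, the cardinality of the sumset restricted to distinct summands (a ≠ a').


Restricted sumset: A +̂ A = {a + a' : a ∈ A, a' ∈ A, a ≠ a'}.
Equivalently, take A + A and drop any sum 2a that is achievable ONLY as a + a for a ∈ A (i.e. sums representable only with equal summands).
Enumerate pairs (a, a') with a < a' (symmetric, so each unordered pair gives one sum; this covers all a ≠ a'):
  -5 + 0 = -5
  -5 + 3 = -2
  -5 + 9 = 4
  0 + 3 = 3
  0 + 9 = 9
  3 + 9 = 12
Collected distinct sums: {-5, -2, 3, 4, 9, 12}
|A +̂ A| = 6
(Reference bound: |A +̂ A| ≥ 2|A| - 3 for |A| ≥ 2, with |A| = 4 giving ≥ 5.)

|A +̂ A| = 6


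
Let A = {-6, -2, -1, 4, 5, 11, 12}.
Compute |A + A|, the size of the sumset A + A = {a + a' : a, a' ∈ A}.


A + A = {a + a' : a, a' ∈ A}; |A| = 7.
General bounds: 2|A| - 1 ≤ |A + A| ≤ |A|(|A|+1)/2, i.e. 13 ≤ |A + A| ≤ 28.
Lower bound 2|A|-1 is attained iff A is an arithmetic progression.
Enumerate sums a + a' for a ≤ a' (symmetric, so this suffices):
a = -6: -6+-6=-12, -6+-2=-8, -6+-1=-7, -6+4=-2, -6+5=-1, -6+11=5, -6+12=6
a = -2: -2+-2=-4, -2+-1=-3, -2+4=2, -2+5=3, -2+11=9, -2+12=10
a = -1: -1+-1=-2, -1+4=3, -1+5=4, -1+11=10, -1+12=11
a = 4: 4+4=8, 4+5=9, 4+11=15, 4+12=16
a = 5: 5+5=10, 5+11=16, 5+12=17
a = 11: 11+11=22, 11+12=23
a = 12: 12+12=24
Distinct sums: {-12, -8, -7, -4, -3, -2, -1, 2, 3, 4, 5, 6, 8, 9, 10, 11, 15, 16, 17, 22, 23, 24}
|A + A| = 22

|A + A| = 22


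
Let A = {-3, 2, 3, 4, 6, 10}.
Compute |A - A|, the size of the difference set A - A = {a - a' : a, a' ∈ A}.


A - A = {a - a' : a, a' ∈ A}; |A| = 6.
Bounds: 2|A|-1 ≤ |A - A| ≤ |A|² - |A| + 1, i.e. 11 ≤ |A - A| ≤ 31.
Note: 0 ∈ A - A always (from a - a). The set is symmetric: if d ∈ A - A then -d ∈ A - A.
Enumerate nonzero differences d = a - a' with a > a' (then include -d):
Positive differences: {1, 2, 3, 4, 5, 6, 7, 8, 9, 13}
Full difference set: {0} ∪ (positive diffs) ∪ (negative diffs).
|A - A| = 1 + 2·10 = 21 (matches direct enumeration: 21).

|A - A| = 21


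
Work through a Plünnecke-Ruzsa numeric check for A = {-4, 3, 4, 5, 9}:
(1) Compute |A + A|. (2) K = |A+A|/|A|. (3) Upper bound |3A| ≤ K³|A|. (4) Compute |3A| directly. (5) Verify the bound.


|A| = 5.
Step 1: Compute A + A by enumerating all 25 pairs.
A + A = {-8, -1, 0, 1, 5, 6, 7, 8, 9, 10, 12, 13, 14, 18}, so |A + A| = 14.
Step 2: Doubling constant K = |A + A|/|A| = 14/5 = 14/5 ≈ 2.8000.
Step 3: Plünnecke-Ruzsa gives |3A| ≤ K³·|A| = (2.8000)³ · 5 ≈ 109.7600.
Step 4: Compute 3A = A + A + A directly by enumerating all triples (a,b,c) ∈ A³; |3A| = 26.
Step 5: Check 26 ≤ 109.7600? Yes ✓.

K = 14/5, Plünnecke-Ruzsa bound K³|A| ≈ 109.7600, |3A| = 26, inequality holds.


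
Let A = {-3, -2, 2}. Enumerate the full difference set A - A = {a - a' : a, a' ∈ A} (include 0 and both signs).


A - A = {a - a' : a, a' ∈ A}.
Compute a - a' for each ordered pair (a, a'):
a = -3: -3--3=0, -3--2=-1, -3-2=-5
a = -2: -2--3=1, -2--2=0, -2-2=-4
a = 2: 2--3=5, 2--2=4, 2-2=0
Collecting distinct values (and noting 0 appears from a-a):
A - A = {-5, -4, -1, 0, 1, 4, 5}
|A - A| = 7

A - A = {-5, -4, -1, 0, 1, 4, 5}


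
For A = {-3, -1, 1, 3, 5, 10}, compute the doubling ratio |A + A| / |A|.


|A| = 6.
Compute A + A by enumerating all 36 pairs.
A + A = {-6, -4, -2, 0, 2, 4, 6, 7, 8, 9, 10, 11, 13, 15, 20}, so |A + A| = 15.
K = |A + A| / |A| = 15/6 = 5/2 ≈ 2.5000.
Reference: AP of size 6 gives K = 11/6 ≈ 1.8333; a fully generic set of size 6 gives K ≈ 3.5000.

|A| = 6, |A + A| = 15, K = 15/6 = 5/2.


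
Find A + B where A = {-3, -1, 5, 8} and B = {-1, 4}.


A + B = {a + b : a ∈ A, b ∈ B}.
Enumerate all |A|·|B| = 4·2 = 8 pairs (a, b) and collect distinct sums.
a = -3: -3+-1=-4, -3+4=1
a = -1: -1+-1=-2, -1+4=3
a = 5: 5+-1=4, 5+4=9
a = 8: 8+-1=7, 8+4=12
Collecting distinct sums: A + B = {-4, -2, 1, 3, 4, 7, 9, 12}
|A + B| = 8

A + B = {-4, -2, 1, 3, 4, 7, 9, 12}


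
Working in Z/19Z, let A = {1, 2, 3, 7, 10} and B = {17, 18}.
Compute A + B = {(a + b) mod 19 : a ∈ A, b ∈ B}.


Work in Z/19Z: reduce every sum a + b modulo 19.
Enumerate all 10 pairs:
a = 1: 1+17=18, 1+18=0
a = 2: 2+17=0, 2+18=1
a = 3: 3+17=1, 3+18=2
a = 7: 7+17=5, 7+18=6
a = 10: 10+17=8, 10+18=9
Distinct residues collected: {0, 1, 2, 5, 6, 8, 9, 18}
|A + B| = 8 (out of 19 total residues).

A + B = {0, 1, 2, 5, 6, 8, 9, 18}


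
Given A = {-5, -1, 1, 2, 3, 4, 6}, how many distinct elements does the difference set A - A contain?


A - A = {a - a' : a, a' ∈ A}; |A| = 7.
Bounds: 2|A|-1 ≤ |A - A| ≤ |A|² - |A| + 1, i.e. 13 ≤ |A - A| ≤ 43.
Note: 0 ∈ A - A always (from a - a). The set is symmetric: if d ∈ A - A then -d ∈ A - A.
Enumerate nonzero differences d = a - a' with a > a' (then include -d):
Positive differences: {1, 2, 3, 4, 5, 6, 7, 8, 9, 11}
Full difference set: {0} ∪ (positive diffs) ∪ (negative diffs).
|A - A| = 1 + 2·10 = 21 (matches direct enumeration: 21).

|A - A| = 21


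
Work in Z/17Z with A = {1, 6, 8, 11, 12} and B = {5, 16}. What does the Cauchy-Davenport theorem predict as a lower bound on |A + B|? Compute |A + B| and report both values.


Cauchy-Davenport: |A + B| ≥ min(p, |A| + |B| - 1) for A, B nonempty in Z/pZ.
|A| = 5, |B| = 2, p = 17.
CD lower bound = min(17, 5 + 2 - 1) = min(17, 6) = 6.
Compute A + B mod 17 directly:
a = 1: 1+5=6, 1+16=0
a = 6: 6+5=11, 6+16=5
a = 8: 8+5=13, 8+16=7
a = 11: 11+5=16, 11+16=10
a = 12: 12+5=0, 12+16=11
A + B = {0, 5, 6, 7, 10, 11, 13, 16}, so |A + B| = 8.
Verify: 8 ≥ 6? Yes ✓.

CD lower bound = 6, actual |A + B| = 8.


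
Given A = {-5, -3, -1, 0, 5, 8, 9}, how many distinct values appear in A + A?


A + A = {a + a' : a, a' ∈ A}; |A| = 7.
General bounds: 2|A| - 1 ≤ |A + A| ≤ |A|(|A|+1)/2, i.e. 13 ≤ |A + A| ≤ 28.
Lower bound 2|A|-1 is attained iff A is an arithmetic progression.
Enumerate sums a + a' for a ≤ a' (symmetric, so this suffices):
a = -5: -5+-5=-10, -5+-3=-8, -5+-1=-6, -5+0=-5, -5+5=0, -5+8=3, -5+9=4
a = -3: -3+-3=-6, -3+-1=-4, -3+0=-3, -3+5=2, -3+8=5, -3+9=6
a = -1: -1+-1=-2, -1+0=-1, -1+5=4, -1+8=7, -1+9=8
a = 0: 0+0=0, 0+5=5, 0+8=8, 0+9=9
a = 5: 5+5=10, 5+8=13, 5+9=14
a = 8: 8+8=16, 8+9=17
a = 9: 9+9=18
Distinct sums: {-10, -8, -6, -5, -4, -3, -2, -1, 0, 2, 3, 4, 5, 6, 7, 8, 9, 10, 13, 14, 16, 17, 18}
|A + A| = 23

|A + A| = 23


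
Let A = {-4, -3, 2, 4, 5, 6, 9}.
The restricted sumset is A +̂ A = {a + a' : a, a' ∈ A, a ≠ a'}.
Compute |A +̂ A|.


Restricted sumset: A +̂ A = {a + a' : a ∈ A, a' ∈ A, a ≠ a'}.
Equivalently, take A + A and drop any sum 2a that is achievable ONLY as a + a for a ∈ A (i.e. sums representable only with equal summands).
Enumerate pairs (a, a') with a < a' (symmetric, so each unordered pair gives one sum; this covers all a ≠ a'):
  -4 + -3 = -7
  -4 + 2 = -2
  -4 + 4 = 0
  -4 + 5 = 1
  -4 + 6 = 2
  -4 + 9 = 5
  -3 + 2 = -1
  -3 + 4 = 1
  -3 + 5 = 2
  -3 + 6 = 3
  -3 + 9 = 6
  2 + 4 = 6
  2 + 5 = 7
  2 + 6 = 8
  2 + 9 = 11
  4 + 5 = 9
  4 + 6 = 10
  4 + 9 = 13
  5 + 6 = 11
  5 + 9 = 14
  6 + 9 = 15
Collected distinct sums: {-7, -2, -1, 0, 1, 2, 3, 5, 6, 7, 8, 9, 10, 11, 13, 14, 15}
|A +̂ A| = 17
(Reference bound: |A +̂ A| ≥ 2|A| - 3 for |A| ≥ 2, with |A| = 7 giving ≥ 11.)

|A +̂ A| = 17


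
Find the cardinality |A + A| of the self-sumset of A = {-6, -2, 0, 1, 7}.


A + A = {a + a' : a, a' ∈ A}; |A| = 5.
General bounds: 2|A| - 1 ≤ |A + A| ≤ |A|(|A|+1)/2, i.e. 9 ≤ |A + A| ≤ 15.
Lower bound 2|A|-1 is attained iff A is an arithmetic progression.
Enumerate sums a + a' for a ≤ a' (symmetric, so this suffices):
a = -6: -6+-6=-12, -6+-2=-8, -6+0=-6, -6+1=-5, -6+7=1
a = -2: -2+-2=-4, -2+0=-2, -2+1=-1, -2+7=5
a = 0: 0+0=0, 0+1=1, 0+7=7
a = 1: 1+1=2, 1+7=8
a = 7: 7+7=14
Distinct sums: {-12, -8, -6, -5, -4, -2, -1, 0, 1, 2, 5, 7, 8, 14}
|A + A| = 14

|A + A| = 14


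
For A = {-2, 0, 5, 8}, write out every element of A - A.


A - A = {a - a' : a, a' ∈ A}.
Compute a - a' for each ordered pair (a, a'):
a = -2: -2--2=0, -2-0=-2, -2-5=-7, -2-8=-10
a = 0: 0--2=2, 0-0=0, 0-5=-5, 0-8=-8
a = 5: 5--2=7, 5-0=5, 5-5=0, 5-8=-3
a = 8: 8--2=10, 8-0=8, 8-5=3, 8-8=0
Collecting distinct values (and noting 0 appears from a-a):
A - A = {-10, -8, -7, -5, -3, -2, 0, 2, 3, 5, 7, 8, 10}
|A - A| = 13

A - A = {-10, -8, -7, -5, -3, -2, 0, 2, 3, 5, 7, 8, 10}


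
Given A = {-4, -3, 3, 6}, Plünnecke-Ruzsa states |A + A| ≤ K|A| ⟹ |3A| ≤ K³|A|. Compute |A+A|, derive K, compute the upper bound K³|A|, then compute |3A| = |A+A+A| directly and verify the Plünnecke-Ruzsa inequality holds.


|A| = 4.
Step 1: Compute A + A by enumerating all 16 pairs.
A + A = {-8, -7, -6, -1, 0, 2, 3, 6, 9, 12}, so |A + A| = 10.
Step 2: Doubling constant K = |A + A|/|A| = 10/4 = 10/4 ≈ 2.5000.
Step 3: Plünnecke-Ruzsa gives |3A| ≤ K³·|A| = (2.5000)³ · 4 ≈ 62.5000.
Step 4: Compute 3A = A + A + A directly by enumerating all triples (a,b,c) ∈ A³; |3A| = 19.
Step 5: Check 19 ≤ 62.5000? Yes ✓.

K = 10/4, Plünnecke-Ruzsa bound K³|A| ≈ 62.5000, |3A| = 19, inequality holds.


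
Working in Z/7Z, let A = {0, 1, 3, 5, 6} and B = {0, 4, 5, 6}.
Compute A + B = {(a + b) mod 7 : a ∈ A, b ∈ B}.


Work in Z/7Z: reduce every sum a + b modulo 7.
Enumerate all 20 pairs:
a = 0: 0+0=0, 0+4=4, 0+5=5, 0+6=6
a = 1: 1+0=1, 1+4=5, 1+5=6, 1+6=0
a = 3: 3+0=3, 3+4=0, 3+5=1, 3+6=2
a = 5: 5+0=5, 5+4=2, 5+5=3, 5+6=4
a = 6: 6+0=6, 6+4=3, 6+5=4, 6+6=5
Distinct residues collected: {0, 1, 2, 3, 4, 5, 6}
|A + B| = 7 (out of 7 total residues).

A + B = {0, 1, 2, 3, 4, 5, 6}


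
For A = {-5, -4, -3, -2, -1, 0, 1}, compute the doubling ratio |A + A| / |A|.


|A| = 7.
Compute A + A by enumerating all 49 pairs.
A + A = {-10, -9, -8, -7, -6, -5, -4, -3, -2, -1, 0, 1, 2}, so |A + A| = 13.
K = |A + A| / |A| = 13/7 (already in lowest terms) ≈ 1.8571.
Reference: AP of size 7 gives K = 13/7 ≈ 1.8571; a fully generic set of size 7 gives K ≈ 4.0000.

|A| = 7, |A + A| = 13, K = 13/7.


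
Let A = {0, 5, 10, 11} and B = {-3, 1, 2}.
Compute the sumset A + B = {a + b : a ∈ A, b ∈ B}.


A + B = {a + b : a ∈ A, b ∈ B}.
Enumerate all |A|·|B| = 4·3 = 12 pairs (a, b) and collect distinct sums.
a = 0: 0+-3=-3, 0+1=1, 0+2=2
a = 5: 5+-3=2, 5+1=6, 5+2=7
a = 10: 10+-3=7, 10+1=11, 10+2=12
a = 11: 11+-3=8, 11+1=12, 11+2=13
Collecting distinct sums: A + B = {-3, 1, 2, 6, 7, 8, 11, 12, 13}
|A + B| = 9

A + B = {-3, 1, 2, 6, 7, 8, 11, 12, 13}


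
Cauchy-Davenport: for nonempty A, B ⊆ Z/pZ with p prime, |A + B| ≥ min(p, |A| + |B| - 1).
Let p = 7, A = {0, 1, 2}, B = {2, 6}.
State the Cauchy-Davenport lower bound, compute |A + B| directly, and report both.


Cauchy-Davenport: |A + B| ≥ min(p, |A| + |B| - 1) for A, B nonempty in Z/pZ.
|A| = 3, |B| = 2, p = 7.
CD lower bound = min(7, 3 + 2 - 1) = min(7, 4) = 4.
Compute A + B mod 7 directly:
a = 0: 0+2=2, 0+6=6
a = 1: 1+2=3, 1+6=0
a = 2: 2+2=4, 2+6=1
A + B = {0, 1, 2, 3, 4, 6}, so |A + B| = 6.
Verify: 6 ≥ 4? Yes ✓.

CD lower bound = 4, actual |A + B| = 6.


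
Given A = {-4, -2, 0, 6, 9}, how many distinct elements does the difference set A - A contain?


A - A = {a - a' : a, a' ∈ A}; |A| = 5.
Bounds: 2|A|-1 ≤ |A - A| ≤ |A|² - |A| + 1, i.e. 9 ≤ |A - A| ≤ 21.
Note: 0 ∈ A - A always (from a - a). The set is symmetric: if d ∈ A - A then -d ∈ A - A.
Enumerate nonzero differences d = a - a' with a > a' (then include -d):
Positive differences: {2, 3, 4, 6, 8, 9, 10, 11, 13}
Full difference set: {0} ∪ (positive diffs) ∪ (negative diffs).
|A - A| = 1 + 2·9 = 19 (matches direct enumeration: 19).

|A - A| = 19


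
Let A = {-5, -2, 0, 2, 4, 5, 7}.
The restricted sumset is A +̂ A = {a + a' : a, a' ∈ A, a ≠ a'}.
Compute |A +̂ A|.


Restricted sumset: A +̂ A = {a + a' : a ∈ A, a' ∈ A, a ≠ a'}.
Equivalently, take A + A and drop any sum 2a that is achievable ONLY as a + a for a ∈ A (i.e. sums representable only with equal summands).
Enumerate pairs (a, a') with a < a' (symmetric, so each unordered pair gives one sum; this covers all a ≠ a'):
  -5 + -2 = -7
  -5 + 0 = -5
  -5 + 2 = -3
  -5 + 4 = -1
  -5 + 5 = 0
  -5 + 7 = 2
  -2 + 0 = -2
  -2 + 2 = 0
  -2 + 4 = 2
  -2 + 5 = 3
  -2 + 7 = 5
  0 + 2 = 2
  0 + 4 = 4
  0 + 5 = 5
  0 + 7 = 7
  2 + 4 = 6
  2 + 5 = 7
  2 + 7 = 9
  4 + 5 = 9
  4 + 7 = 11
  5 + 7 = 12
Collected distinct sums: {-7, -5, -3, -2, -1, 0, 2, 3, 4, 5, 6, 7, 9, 11, 12}
|A +̂ A| = 15
(Reference bound: |A +̂ A| ≥ 2|A| - 3 for |A| ≥ 2, with |A| = 7 giving ≥ 11.)

|A +̂ A| = 15


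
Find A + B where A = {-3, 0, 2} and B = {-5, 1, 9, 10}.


A + B = {a + b : a ∈ A, b ∈ B}.
Enumerate all |A|·|B| = 3·4 = 12 pairs (a, b) and collect distinct sums.
a = -3: -3+-5=-8, -3+1=-2, -3+9=6, -3+10=7
a = 0: 0+-5=-5, 0+1=1, 0+9=9, 0+10=10
a = 2: 2+-5=-3, 2+1=3, 2+9=11, 2+10=12
Collecting distinct sums: A + B = {-8, -5, -3, -2, 1, 3, 6, 7, 9, 10, 11, 12}
|A + B| = 12

A + B = {-8, -5, -3, -2, 1, 3, 6, 7, 9, 10, 11, 12}


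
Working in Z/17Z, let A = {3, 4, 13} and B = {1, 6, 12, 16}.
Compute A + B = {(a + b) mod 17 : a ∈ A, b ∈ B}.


Work in Z/17Z: reduce every sum a + b modulo 17.
Enumerate all 12 pairs:
a = 3: 3+1=4, 3+6=9, 3+12=15, 3+16=2
a = 4: 4+1=5, 4+6=10, 4+12=16, 4+16=3
a = 13: 13+1=14, 13+6=2, 13+12=8, 13+16=12
Distinct residues collected: {2, 3, 4, 5, 8, 9, 10, 12, 14, 15, 16}
|A + B| = 11 (out of 17 total residues).

A + B = {2, 3, 4, 5, 8, 9, 10, 12, 14, 15, 16}


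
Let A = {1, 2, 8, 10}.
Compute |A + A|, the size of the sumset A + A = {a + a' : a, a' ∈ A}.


A + A = {a + a' : a, a' ∈ A}; |A| = 4.
General bounds: 2|A| - 1 ≤ |A + A| ≤ |A|(|A|+1)/2, i.e. 7 ≤ |A + A| ≤ 10.
Lower bound 2|A|-1 is attained iff A is an arithmetic progression.
Enumerate sums a + a' for a ≤ a' (symmetric, so this suffices):
a = 1: 1+1=2, 1+2=3, 1+8=9, 1+10=11
a = 2: 2+2=4, 2+8=10, 2+10=12
a = 8: 8+8=16, 8+10=18
a = 10: 10+10=20
Distinct sums: {2, 3, 4, 9, 10, 11, 12, 16, 18, 20}
|A + A| = 10

|A + A| = 10


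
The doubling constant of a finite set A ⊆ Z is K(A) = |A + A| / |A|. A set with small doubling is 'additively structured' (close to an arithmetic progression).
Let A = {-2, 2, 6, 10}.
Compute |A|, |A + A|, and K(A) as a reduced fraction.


|A| = 4.
Compute A + A by enumerating all 16 pairs.
A + A = {-4, 0, 4, 8, 12, 16, 20}, so |A + A| = 7.
K = |A + A| / |A| = 7/4 (already in lowest terms) ≈ 1.7500.
Reference: AP of size 4 gives K = 7/4 ≈ 1.7500; a fully generic set of size 4 gives K ≈ 2.5000.

|A| = 4, |A + A| = 7, K = 7/4.


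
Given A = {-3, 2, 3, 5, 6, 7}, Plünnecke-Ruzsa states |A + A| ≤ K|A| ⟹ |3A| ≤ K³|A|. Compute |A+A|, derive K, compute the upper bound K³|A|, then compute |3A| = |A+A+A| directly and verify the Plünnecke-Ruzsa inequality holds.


|A| = 6.
Step 1: Compute A + A by enumerating all 36 pairs.
A + A = {-6, -1, 0, 2, 3, 4, 5, 6, 7, 8, 9, 10, 11, 12, 13, 14}, so |A + A| = 16.
Step 2: Doubling constant K = |A + A|/|A| = 16/6 = 16/6 ≈ 2.6667.
Step 3: Plünnecke-Ruzsa gives |3A| ≤ K³·|A| = (2.6667)³ · 6 ≈ 113.7778.
Step 4: Compute 3A = A + A + A directly by enumerating all triples (a,b,c) ∈ A³; |3A| = 26.
Step 5: Check 26 ≤ 113.7778? Yes ✓.

K = 16/6, Plünnecke-Ruzsa bound K³|A| ≈ 113.7778, |3A| = 26, inequality holds.


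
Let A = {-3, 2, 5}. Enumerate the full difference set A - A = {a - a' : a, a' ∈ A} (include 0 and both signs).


A - A = {a - a' : a, a' ∈ A}.
Compute a - a' for each ordered pair (a, a'):
a = -3: -3--3=0, -3-2=-5, -3-5=-8
a = 2: 2--3=5, 2-2=0, 2-5=-3
a = 5: 5--3=8, 5-2=3, 5-5=0
Collecting distinct values (and noting 0 appears from a-a):
A - A = {-8, -5, -3, 0, 3, 5, 8}
|A - A| = 7

A - A = {-8, -5, -3, 0, 3, 5, 8}


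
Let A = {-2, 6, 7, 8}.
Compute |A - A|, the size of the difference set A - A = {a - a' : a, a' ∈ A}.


A - A = {a - a' : a, a' ∈ A}; |A| = 4.
Bounds: 2|A|-1 ≤ |A - A| ≤ |A|² - |A| + 1, i.e. 7 ≤ |A - A| ≤ 13.
Note: 0 ∈ A - A always (from a - a). The set is symmetric: if d ∈ A - A then -d ∈ A - A.
Enumerate nonzero differences d = a - a' with a > a' (then include -d):
Positive differences: {1, 2, 8, 9, 10}
Full difference set: {0} ∪ (positive diffs) ∪ (negative diffs).
|A - A| = 1 + 2·5 = 11 (matches direct enumeration: 11).

|A - A| = 11


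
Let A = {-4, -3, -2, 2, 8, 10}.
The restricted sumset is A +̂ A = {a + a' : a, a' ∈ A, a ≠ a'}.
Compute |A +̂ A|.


Restricted sumset: A +̂ A = {a + a' : a ∈ A, a' ∈ A, a ≠ a'}.
Equivalently, take A + A and drop any sum 2a that is achievable ONLY as a + a for a ∈ A (i.e. sums representable only with equal summands).
Enumerate pairs (a, a') with a < a' (symmetric, so each unordered pair gives one sum; this covers all a ≠ a'):
  -4 + -3 = -7
  -4 + -2 = -6
  -4 + 2 = -2
  -4 + 8 = 4
  -4 + 10 = 6
  -3 + -2 = -5
  -3 + 2 = -1
  -3 + 8 = 5
  -3 + 10 = 7
  -2 + 2 = 0
  -2 + 8 = 6
  -2 + 10 = 8
  2 + 8 = 10
  2 + 10 = 12
  8 + 10 = 18
Collected distinct sums: {-7, -6, -5, -2, -1, 0, 4, 5, 6, 7, 8, 10, 12, 18}
|A +̂ A| = 14
(Reference bound: |A +̂ A| ≥ 2|A| - 3 for |A| ≥ 2, with |A| = 6 giving ≥ 9.)

|A +̂ A| = 14
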